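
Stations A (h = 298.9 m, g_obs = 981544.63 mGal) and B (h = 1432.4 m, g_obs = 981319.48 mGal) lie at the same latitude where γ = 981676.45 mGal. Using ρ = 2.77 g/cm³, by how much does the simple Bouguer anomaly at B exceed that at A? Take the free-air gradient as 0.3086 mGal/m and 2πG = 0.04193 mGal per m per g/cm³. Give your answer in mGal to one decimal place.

-7.0

Δg_SB(A) = 981544.63 − 981676.45 + 0.3086×298.9 − 0.04193×2.77×298.9 = -74.30 mGal
Δg_SB(B) = 981319.48 − 981676.45 + 0.3086×1432.4 − 0.04193×2.77×1432.4 = -81.30 mGal
Difference = -81.30 − (-74.30) = -7.00 mGal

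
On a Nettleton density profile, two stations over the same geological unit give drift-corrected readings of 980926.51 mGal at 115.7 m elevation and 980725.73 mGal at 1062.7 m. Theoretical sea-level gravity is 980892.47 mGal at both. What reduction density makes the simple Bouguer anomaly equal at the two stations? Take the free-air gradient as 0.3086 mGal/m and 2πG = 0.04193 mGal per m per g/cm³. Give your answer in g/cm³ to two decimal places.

2.30

Δg_obs = 980725.73 − 980926.51 = -200.78 mGal over Δh = 1062.7 − 115.7 = 947.0 m
Equal Bouguer anomalies ⇒ Δg_obs + (0.3086 − 0.04193ρ)·Δh = 0
0.3086 − 0.04193ρ = −Δg_obs/Δh = 0.21202
ρ = (0.3086 − 0.21202) / 0.04193 = 2.30 g/cm³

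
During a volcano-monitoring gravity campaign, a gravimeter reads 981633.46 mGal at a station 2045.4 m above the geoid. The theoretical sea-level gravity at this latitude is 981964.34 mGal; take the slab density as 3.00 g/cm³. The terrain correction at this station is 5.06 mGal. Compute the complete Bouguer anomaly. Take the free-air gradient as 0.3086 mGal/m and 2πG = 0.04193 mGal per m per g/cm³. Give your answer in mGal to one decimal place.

Free-air correction = 0.3086 × 2045.4 = 631.21 mGal
Free-air anomaly = 981633.46 − 981964.34 + (631.21) = 300.33 mGal
Bouguer slab correction = 0.04193 × 3.00 × 2045.4 = 257.29 mGal
Simple Bouguer anomaly = 300.33 − (257.29) = 43.04 mGal
Complete Bouguer anomaly = 43.04 + 5.06 = 48.10 mGal

48.1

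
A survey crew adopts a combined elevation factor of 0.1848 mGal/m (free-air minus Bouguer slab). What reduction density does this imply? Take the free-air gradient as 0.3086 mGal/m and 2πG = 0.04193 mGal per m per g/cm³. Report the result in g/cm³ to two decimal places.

2.95

0.1848 = 0.3086 − 0.04193 × ρ
ρ = (0.3086 − 0.1848) / 0.04193 = 2.95 g/cm³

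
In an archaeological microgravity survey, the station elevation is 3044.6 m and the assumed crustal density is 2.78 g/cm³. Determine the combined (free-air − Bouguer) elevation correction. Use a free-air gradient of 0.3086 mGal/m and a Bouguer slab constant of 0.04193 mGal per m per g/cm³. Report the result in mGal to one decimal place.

Combined gradient = 0.3086 − 0.04193 × 2.78 = 0.1920346 mGal/m
Combined elevation correction = 0.1920346 × 3044.6 = 584.7 mGal

584.7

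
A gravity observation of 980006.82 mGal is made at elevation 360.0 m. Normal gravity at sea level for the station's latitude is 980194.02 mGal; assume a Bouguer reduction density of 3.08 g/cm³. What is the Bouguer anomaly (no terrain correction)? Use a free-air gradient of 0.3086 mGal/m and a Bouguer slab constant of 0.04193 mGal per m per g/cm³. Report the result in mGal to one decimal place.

-122.6

Free-air correction = 0.3086 × 360.0 = 111.10 mGal
Free-air anomaly = 980006.82 − 980194.02 + (111.10) = -76.10 mGal
Bouguer slab correction = 0.04193 × 3.08 × 360.0 = 46.49 mGal
Simple Bouguer anomaly = -76.10 − (46.49) = -122.59 mGal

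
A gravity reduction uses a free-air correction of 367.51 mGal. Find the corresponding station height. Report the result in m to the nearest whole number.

1191

h = 367.51 / 0.3086 = 1190.89 m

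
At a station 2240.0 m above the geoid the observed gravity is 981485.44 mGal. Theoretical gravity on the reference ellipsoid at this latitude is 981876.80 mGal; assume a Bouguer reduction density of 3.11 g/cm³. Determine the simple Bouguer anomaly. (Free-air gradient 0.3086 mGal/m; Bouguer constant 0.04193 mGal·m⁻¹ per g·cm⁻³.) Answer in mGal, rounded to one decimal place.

Free-air correction = 0.3086 × 2240.0 = 691.26 mGal
Free-air anomaly = 981485.44 − 981876.80 + (691.26) = 299.90 mGal
Bouguer slab correction = 0.04193 × 3.11 × 2240.0 = 292.10 mGal
Simple Bouguer anomaly = 299.90 − (292.10) = 7.80 mGal

7.8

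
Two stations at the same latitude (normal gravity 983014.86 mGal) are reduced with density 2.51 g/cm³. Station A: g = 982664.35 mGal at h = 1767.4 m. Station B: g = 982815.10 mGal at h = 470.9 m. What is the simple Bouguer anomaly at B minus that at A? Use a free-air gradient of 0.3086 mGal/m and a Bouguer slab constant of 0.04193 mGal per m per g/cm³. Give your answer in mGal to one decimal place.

Δg_SB(A) = 982664.35 − 983014.86 + 0.3086×1767.4 − 0.04193×2.51×1767.4 = 8.90 mGal
Δg_SB(B) = 982815.10 − 983014.86 + 0.3086×470.9 − 0.04193×2.51×470.9 = -104.00 mGal
Difference = -104.00 − (8.90) = -112.90 mGal

-112.9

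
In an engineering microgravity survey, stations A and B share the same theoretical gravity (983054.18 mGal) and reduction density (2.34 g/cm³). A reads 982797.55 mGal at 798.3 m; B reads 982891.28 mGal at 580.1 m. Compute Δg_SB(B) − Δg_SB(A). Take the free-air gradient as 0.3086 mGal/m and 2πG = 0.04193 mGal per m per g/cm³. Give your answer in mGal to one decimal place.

47.8

Δg_SB(A) = 982797.55 − 983054.18 + 0.3086×798.3 − 0.04193×2.34×798.3 = -88.60 mGal
Δg_SB(B) = 982891.28 − 983054.18 + 0.3086×580.1 − 0.04193×2.34×580.1 = -40.80 mGal
Difference = -40.80 − (-88.60) = 47.80 mGal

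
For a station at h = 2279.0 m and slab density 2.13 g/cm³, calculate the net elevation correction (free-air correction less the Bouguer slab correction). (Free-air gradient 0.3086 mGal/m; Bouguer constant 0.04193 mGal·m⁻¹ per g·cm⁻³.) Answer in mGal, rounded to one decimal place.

499.8

Combined gradient = 0.3086 − 0.04193 × 2.13 = 0.2192891 mGal/m
Combined elevation correction = 0.2192891 × 2279.0 = 499.8 mGal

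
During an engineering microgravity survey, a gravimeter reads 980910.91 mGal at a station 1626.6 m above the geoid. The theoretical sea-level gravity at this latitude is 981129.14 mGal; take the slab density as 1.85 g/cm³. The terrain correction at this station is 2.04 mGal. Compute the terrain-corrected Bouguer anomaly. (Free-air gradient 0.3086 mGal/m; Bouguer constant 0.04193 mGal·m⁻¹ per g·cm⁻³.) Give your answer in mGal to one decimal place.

159.6

Free-air correction = 0.3086 × 1626.6 = 501.97 mGal
Free-air anomaly = 980910.91 − 981129.14 + (501.97) = 283.74 mGal
Bouguer slab correction = 0.04193 × 1.85 × 1626.6 = 126.18 mGal
Simple Bouguer anomaly = 283.74 − (126.18) = 157.56 mGal
Complete Bouguer anomaly = 157.56 + 2.04 = 159.60 mGal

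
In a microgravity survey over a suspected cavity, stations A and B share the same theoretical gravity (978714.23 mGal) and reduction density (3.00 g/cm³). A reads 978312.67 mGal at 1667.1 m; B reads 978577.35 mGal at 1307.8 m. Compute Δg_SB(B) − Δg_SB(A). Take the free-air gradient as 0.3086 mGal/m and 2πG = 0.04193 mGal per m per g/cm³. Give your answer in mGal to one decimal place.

Δg_SB(A) = 978312.67 − 978714.23 + 0.3086×1667.1 − 0.04193×3.00×1667.1 = -96.80 mGal
Δg_SB(B) = 978577.35 − 978714.23 + 0.3086×1307.8 − 0.04193×3.00×1307.8 = 102.20 mGal
Difference = 102.20 − (-96.80) = 199.00 mGal

199.0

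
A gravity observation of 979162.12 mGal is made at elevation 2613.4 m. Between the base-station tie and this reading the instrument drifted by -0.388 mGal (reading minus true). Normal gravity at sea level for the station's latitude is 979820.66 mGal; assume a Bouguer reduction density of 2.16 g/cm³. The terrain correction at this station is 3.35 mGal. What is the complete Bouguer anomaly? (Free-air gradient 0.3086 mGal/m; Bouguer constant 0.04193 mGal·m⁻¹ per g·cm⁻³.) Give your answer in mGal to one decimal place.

-85.0

Drift-corrected reading = 979162.12 − (-0.388) = 979162.508 mGal
Free-air correction = 0.3086 × 2613.4 = 806.50 mGal
Free-air anomaly = 979162.508 − 979820.66 + (806.50) = 148.348 mGal
Bouguer slab correction = 0.04193 × 2.16 × 2613.4 = 236.69 mGal
Simple Bouguer anomaly = 148.348 − (236.69) = -88.342 mGal
Complete Bouguer anomaly = -88.342 + 3.35 = -84.992 mGal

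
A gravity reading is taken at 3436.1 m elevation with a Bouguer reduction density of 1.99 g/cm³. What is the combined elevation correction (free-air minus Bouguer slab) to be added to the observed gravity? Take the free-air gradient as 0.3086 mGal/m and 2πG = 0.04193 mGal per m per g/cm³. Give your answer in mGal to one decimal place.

773.7

Combined gradient = 0.3086 − 0.04193 × 1.99 = 0.2251593 mGal/m
Combined elevation correction = 0.2251593 × 3436.1 = 773.7 mGal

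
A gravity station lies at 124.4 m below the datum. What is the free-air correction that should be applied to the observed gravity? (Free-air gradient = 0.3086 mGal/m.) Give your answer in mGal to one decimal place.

Free-air correction = 0.3086 × -124.4 = -38.4 mGal

-38.4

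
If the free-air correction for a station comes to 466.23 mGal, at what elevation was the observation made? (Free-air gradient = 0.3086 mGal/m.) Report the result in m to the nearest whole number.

h = 466.23 / 0.3086 = 1510.79 m

1511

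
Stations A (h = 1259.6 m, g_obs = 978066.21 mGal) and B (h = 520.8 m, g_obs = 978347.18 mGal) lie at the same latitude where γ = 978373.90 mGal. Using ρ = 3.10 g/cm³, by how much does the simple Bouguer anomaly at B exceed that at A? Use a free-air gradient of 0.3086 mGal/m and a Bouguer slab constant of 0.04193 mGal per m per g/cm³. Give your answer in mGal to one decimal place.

Δg_SB(A) = 978066.21 − 978373.90 + 0.3086×1259.6 − 0.04193×3.10×1259.6 = -82.70 mGal
Δg_SB(B) = 978347.18 − 978373.90 + 0.3086×520.8 − 0.04193×3.10×520.8 = 66.30 mGal
Difference = 66.30 − (-82.70) = 149.00 mGal

149.0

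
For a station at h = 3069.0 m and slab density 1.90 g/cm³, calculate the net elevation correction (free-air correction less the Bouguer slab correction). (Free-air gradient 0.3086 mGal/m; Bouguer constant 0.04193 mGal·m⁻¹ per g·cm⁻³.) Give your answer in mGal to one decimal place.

Combined gradient = 0.3086 − 0.04193 × 1.90 = 0.2289330 mGal/m
Combined elevation correction = 0.2289330 × 3069.0 = 702.6 mGal

702.6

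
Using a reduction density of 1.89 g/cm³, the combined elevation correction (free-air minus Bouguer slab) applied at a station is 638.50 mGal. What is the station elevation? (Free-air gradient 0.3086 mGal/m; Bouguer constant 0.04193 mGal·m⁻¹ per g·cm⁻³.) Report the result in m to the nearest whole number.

Combined gradient = 0.3086 − 0.04193 × 1.89 = 0.2293523 mGal/m
h = 638.50 / 0.2293523 = 2783.93 m

2784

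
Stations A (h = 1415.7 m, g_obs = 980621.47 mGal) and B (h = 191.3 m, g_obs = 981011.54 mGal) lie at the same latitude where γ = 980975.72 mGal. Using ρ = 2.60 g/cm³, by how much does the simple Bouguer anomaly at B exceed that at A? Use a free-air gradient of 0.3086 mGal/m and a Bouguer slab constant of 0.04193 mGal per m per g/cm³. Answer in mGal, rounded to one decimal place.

145.7

Δg_SB(A) = 980621.47 − 980975.72 + 0.3086×1415.7 − 0.04193×2.60×1415.7 = -71.70 mGal
Δg_SB(B) = 981011.54 − 980975.72 + 0.3086×191.3 − 0.04193×2.60×191.3 = 74.00 mGal
Difference = 74.00 − (-71.70) = 145.70 mGal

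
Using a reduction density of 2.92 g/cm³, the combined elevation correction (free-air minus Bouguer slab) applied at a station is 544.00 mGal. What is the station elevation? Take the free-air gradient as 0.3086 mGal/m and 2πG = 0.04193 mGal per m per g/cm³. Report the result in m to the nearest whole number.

2922

Combined gradient = 0.3086 − 0.04193 × 2.92 = 0.1861644 mGal/m
h = 544.00 / 0.1861644 = 2922.15 m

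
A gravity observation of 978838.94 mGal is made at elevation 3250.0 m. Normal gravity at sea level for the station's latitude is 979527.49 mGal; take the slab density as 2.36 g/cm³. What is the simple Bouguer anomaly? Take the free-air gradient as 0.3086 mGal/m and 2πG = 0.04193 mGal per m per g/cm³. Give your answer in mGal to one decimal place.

Free-air correction = 0.3086 × 3250.0 = 1002.95 mGal
Free-air anomaly = 978838.94 − 979527.49 + (1002.95) = 314.40 mGal
Bouguer slab correction = 0.04193 × 2.36 × 3250.0 = 321.60 mGal
Simple Bouguer anomaly = 314.40 − (321.60) = -7.20 mGal

-7.2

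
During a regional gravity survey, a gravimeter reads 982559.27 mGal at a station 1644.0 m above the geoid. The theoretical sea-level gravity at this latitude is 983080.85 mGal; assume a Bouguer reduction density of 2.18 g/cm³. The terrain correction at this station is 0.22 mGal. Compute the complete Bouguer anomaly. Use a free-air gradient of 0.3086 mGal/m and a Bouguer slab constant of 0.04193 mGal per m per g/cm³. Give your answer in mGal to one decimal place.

-164.3

Free-air correction = 0.3086 × 1644.0 = 507.34 mGal
Free-air anomaly = 982559.27 − 983080.85 + (507.34) = -14.24 mGal
Bouguer slab correction = 0.04193 × 2.18 × 1644.0 = 150.27 mGal
Simple Bouguer anomaly = -14.24 − (150.27) = -164.51 mGal
Complete Bouguer anomaly = -164.51 + 0.22 = -164.29 mGal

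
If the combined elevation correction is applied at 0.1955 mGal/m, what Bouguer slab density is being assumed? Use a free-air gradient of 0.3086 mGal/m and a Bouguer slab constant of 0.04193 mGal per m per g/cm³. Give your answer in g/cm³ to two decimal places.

2.70

0.1955 = 0.3086 − 0.04193 × ρ
ρ = (0.3086 − 0.1955) / 0.04193 = 2.70 g/cm³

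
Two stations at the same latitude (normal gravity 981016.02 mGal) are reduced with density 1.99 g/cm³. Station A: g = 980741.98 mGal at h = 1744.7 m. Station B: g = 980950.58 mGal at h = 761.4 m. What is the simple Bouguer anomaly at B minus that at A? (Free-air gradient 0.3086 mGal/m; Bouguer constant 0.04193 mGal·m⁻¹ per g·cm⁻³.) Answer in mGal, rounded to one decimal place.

-12.8

Δg_SB(A) = 980741.98 − 981016.02 + 0.3086×1744.7 − 0.04193×1.99×1744.7 = 118.80 mGal
Δg_SB(B) = 980950.58 − 981016.02 + 0.3086×761.4 − 0.04193×1.99×761.4 = 106.00 mGal
Difference = 106.00 − (118.80) = -12.80 mGal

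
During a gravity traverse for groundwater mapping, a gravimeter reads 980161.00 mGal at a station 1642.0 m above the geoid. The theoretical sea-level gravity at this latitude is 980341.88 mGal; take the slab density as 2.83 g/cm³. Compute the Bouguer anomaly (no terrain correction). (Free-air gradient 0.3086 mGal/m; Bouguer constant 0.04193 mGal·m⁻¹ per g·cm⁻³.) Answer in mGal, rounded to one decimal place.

Free-air correction = 0.3086 × 1642.0 = 506.72 mGal
Free-air anomaly = 980161.00 − 980341.88 + (506.72) = 325.84 mGal
Bouguer slab correction = 0.04193 × 2.83 × 1642.0 = 194.84 mGal
Simple Bouguer anomaly = 325.84 − (194.84) = 131.00 mGal

131.0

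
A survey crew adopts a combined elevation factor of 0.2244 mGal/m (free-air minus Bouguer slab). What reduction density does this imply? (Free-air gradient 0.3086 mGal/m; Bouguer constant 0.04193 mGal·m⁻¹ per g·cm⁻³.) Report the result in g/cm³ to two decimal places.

0.2244 = 0.3086 − 0.04193 × ρ
ρ = (0.3086 − 0.2244) / 0.04193 = 2.01 g/cm³

2.01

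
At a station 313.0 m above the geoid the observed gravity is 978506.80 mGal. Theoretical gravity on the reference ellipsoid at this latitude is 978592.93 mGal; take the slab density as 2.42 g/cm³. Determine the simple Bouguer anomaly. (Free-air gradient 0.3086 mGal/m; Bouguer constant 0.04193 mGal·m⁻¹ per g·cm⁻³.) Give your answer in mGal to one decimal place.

Free-air correction = 0.3086 × 313.0 = 96.59 mGal
Free-air anomaly = 978506.80 − 978592.93 + (96.59) = 10.46 mGal
Bouguer slab correction = 0.04193 × 2.42 × 313.0 = 31.76 mGal
Simple Bouguer anomaly = 10.46 − (31.76) = -21.30 mGal

-21.3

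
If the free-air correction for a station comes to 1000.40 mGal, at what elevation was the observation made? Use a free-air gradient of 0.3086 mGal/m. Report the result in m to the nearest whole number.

3242

h = 1000.40 / 0.3086 = 3241.74 m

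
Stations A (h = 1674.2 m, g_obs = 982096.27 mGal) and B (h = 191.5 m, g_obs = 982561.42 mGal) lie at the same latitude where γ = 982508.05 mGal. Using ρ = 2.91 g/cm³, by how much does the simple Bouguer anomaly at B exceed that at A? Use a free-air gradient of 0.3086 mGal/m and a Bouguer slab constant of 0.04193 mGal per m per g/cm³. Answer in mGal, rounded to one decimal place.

Δg_SB(A) = 982096.27 − 982508.05 + 0.3086×1674.2 − 0.04193×2.91×1674.2 = -99.40 mGal
Δg_SB(B) = 982561.42 − 982508.05 + 0.3086×191.5 − 0.04193×2.91×191.5 = 89.10 mGal
Difference = 89.10 − (-99.40) = 188.50 mGal

188.5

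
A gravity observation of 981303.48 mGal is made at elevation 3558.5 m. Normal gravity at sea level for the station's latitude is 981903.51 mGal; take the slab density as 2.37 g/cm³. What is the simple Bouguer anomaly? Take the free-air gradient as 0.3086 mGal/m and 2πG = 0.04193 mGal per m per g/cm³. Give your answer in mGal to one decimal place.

Free-air correction = 0.3086 × 3558.5 = 1098.15 mGal
Free-air anomaly = 981303.48 − 981903.51 + (1098.15) = 498.12 mGal
Bouguer slab correction = 0.04193 × 2.37 × 3558.5 = 353.62 mGal
Simple Bouguer anomaly = 498.12 − (353.62) = 144.50 mGal

144.5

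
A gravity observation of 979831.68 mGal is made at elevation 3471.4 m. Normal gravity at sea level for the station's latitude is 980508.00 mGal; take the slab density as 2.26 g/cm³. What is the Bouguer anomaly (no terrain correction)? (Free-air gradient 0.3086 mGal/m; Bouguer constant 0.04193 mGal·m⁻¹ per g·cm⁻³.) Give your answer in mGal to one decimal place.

66.0

Free-air correction = 0.3086 × 3471.4 = 1071.27 mGal
Free-air anomaly = 979831.68 − 980508.00 + (1071.27) = 394.95 mGal
Bouguer slab correction = 0.04193 × 2.26 × 3471.4 = 328.96 mGal
Simple Bouguer anomaly = 394.95 − (328.96) = 65.99 mGal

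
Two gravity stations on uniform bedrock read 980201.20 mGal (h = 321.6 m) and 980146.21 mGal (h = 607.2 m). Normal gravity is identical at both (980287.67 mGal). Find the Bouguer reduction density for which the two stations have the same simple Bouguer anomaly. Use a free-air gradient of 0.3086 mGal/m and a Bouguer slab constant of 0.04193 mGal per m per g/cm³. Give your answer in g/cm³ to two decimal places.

2.77

Δg_obs = 980146.21 − 980201.20 = -54.99 mGal over Δh = 607.2 − 321.6 = 285.6 m
Equal Bouguer anomalies ⇒ Δg_obs + (0.3086 − 0.04193ρ)·Δh = 0
0.3086 − 0.04193ρ = −Δg_obs/Δh = 0.19254
ρ = (0.3086 − 0.19254) / 0.04193 = 2.77 g/cm³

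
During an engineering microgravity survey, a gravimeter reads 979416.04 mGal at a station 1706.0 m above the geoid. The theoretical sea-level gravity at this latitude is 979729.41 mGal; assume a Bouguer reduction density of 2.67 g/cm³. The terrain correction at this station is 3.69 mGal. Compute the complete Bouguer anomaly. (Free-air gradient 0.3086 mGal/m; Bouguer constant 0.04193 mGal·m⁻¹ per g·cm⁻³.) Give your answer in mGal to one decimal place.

25.8

Free-air correction = 0.3086 × 1706.0 = 526.47 mGal
Free-air anomaly = 979416.04 − 979729.41 + (526.47) = 213.10 mGal
Bouguer slab correction = 0.04193 × 2.67 × 1706.0 = 190.99 mGal
Simple Bouguer anomaly = 213.10 − (190.99) = 22.11 mGal
Complete Bouguer anomaly = 22.11 + 3.69 = 25.80 mGal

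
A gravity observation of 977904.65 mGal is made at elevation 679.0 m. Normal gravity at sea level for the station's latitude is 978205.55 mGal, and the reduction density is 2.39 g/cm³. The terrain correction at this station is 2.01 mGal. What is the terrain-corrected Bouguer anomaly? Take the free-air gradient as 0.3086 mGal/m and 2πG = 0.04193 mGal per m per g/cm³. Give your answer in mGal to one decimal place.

Free-air correction = 0.3086 × 679.0 = 209.54 mGal
Free-air anomaly = 977904.65 − 978205.55 + (209.54) = -91.36 mGal
Bouguer slab correction = 0.04193 × 2.39 × 679.0 = 68.04 mGal
Simple Bouguer anomaly = -91.36 − (68.04) = -159.40 mGal
Complete Bouguer anomaly = -159.40 + 2.01 = -157.39 mGal

-157.4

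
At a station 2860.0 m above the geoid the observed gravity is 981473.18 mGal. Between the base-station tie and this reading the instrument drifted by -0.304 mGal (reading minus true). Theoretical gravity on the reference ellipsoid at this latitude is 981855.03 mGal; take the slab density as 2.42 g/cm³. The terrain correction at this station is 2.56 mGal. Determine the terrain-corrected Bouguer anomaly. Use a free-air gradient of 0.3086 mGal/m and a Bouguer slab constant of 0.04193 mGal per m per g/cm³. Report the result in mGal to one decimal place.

Drift-corrected reading = 981473.18 − (-0.304) = 981473.484 mGal
Free-air correction = 0.3086 × 2860.0 = 882.60 mGal
Free-air anomaly = 981473.484 − 981855.03 + (882.60) = 501.054 mGal
Bouguer slab correction = 0.04193 × 2.42 × 2860.0 = 290.21 mGal
Simple Bouguer anomaly = 501.054 − (290.21) = 210.844 mGal
Complete Bouguer anomaly = 210.844 + 2.56 = 213.404 mGal

213.4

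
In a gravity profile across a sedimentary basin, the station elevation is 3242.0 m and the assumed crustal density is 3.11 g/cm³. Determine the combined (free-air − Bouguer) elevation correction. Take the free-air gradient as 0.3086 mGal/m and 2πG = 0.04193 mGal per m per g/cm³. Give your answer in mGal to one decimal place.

Combined gradient = 0.3086 − 0.04193 × 3.11 = 0.1781977 mGal/m
Combined elevation correction = 0.1781977 × 3242.0 = 577.7 mGal

577.7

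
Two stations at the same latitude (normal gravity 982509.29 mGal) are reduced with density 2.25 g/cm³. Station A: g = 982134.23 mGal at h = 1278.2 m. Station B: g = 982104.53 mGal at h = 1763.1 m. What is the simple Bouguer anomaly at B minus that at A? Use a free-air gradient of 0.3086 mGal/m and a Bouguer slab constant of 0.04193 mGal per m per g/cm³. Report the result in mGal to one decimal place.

74.2

Δg_SB(A) = 982134.23 − 982509.29 + 0.3086×1278.2 − 0.04193×2.25×1278.2 = -101.20 mGal
Δg_SB(B) = 982104.53 − 982509.29 + 0.3086×1763.1 − 0.04193×2.25×1763.1 = -27.00 mGal
Difference = -27.00 − (-101.20) = 74.20 mGal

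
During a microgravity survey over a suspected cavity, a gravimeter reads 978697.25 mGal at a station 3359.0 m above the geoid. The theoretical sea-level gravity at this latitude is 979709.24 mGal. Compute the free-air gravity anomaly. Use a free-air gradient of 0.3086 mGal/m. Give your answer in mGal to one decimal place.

Free-air correction = 0.3086 × 3359.0 = 1036.59 mGal
Free-air anomaly = 978697.25 − 979709.24 + (1036.59) = 24.60 mGal

24.6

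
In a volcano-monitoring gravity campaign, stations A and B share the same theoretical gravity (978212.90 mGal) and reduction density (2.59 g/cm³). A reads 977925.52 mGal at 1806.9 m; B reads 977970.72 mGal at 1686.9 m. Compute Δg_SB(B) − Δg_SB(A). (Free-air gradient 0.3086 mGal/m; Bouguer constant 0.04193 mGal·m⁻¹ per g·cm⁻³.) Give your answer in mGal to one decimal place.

Δg_SB(A) = 977925.52 − 978212.90 + 0.3086×1806.9 − 0.04193×2.59×1806.9 = 74.00 mGal
Δg_SB(B) = 977970.72 − 978212.90 + 0.3086×1686.9 − 0.04193×2.59×1686.9 = 95.20 mGal
Difference = 95.20 − (74.00) = 21.20 mGal

21.2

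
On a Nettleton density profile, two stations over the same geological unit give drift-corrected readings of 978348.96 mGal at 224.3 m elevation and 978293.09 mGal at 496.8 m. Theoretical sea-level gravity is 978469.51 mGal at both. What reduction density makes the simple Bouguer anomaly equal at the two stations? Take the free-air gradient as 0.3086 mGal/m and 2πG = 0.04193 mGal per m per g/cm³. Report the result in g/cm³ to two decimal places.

2.47

Δg_obs = 978293.09 − 978348.96 = -55.87 mGal over Δh = 496.8 − 224.3 = 272.5 m
Equal Bouguer anomalies ⇒ Δg_obs + (0.3086 − 0.04193ρ)·Δh = 0
0.3086 − 0.04193ρ = −Δg_obs/Δh = 0.20503
ρ = (0.3086 − 0.20503) / 0.04193 = 2.47 g/cm³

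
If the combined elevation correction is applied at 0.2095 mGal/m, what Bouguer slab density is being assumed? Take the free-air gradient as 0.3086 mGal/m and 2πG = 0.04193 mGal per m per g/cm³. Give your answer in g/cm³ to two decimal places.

2.36

0.2095 = 0.3086 − 0.04193 × ρ
ρ = (0.3086 − 0.2095) / 0.04193 = 2.36 g/cm³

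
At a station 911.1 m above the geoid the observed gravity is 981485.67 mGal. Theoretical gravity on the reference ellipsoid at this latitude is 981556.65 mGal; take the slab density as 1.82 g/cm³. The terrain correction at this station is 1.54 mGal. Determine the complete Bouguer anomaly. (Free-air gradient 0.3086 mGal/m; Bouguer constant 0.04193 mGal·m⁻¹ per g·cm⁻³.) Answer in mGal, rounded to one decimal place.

142.2

Free-air correction = 0.3086 × 911.1 = 281.17 mGal
Free-air anomaly = 981485.67 − 981556.65 + (281.17) = 210.19 mGal
Bouguer slab correction = 0.04193 × 1.82 × 911.1 = 69.53 mGal
Simple Bouguer anomaly = 210.19 − (69.53) = 140.66 mGal
Complete Bouguer anomaly = 140.66 + 1.54 = 142.20 mGal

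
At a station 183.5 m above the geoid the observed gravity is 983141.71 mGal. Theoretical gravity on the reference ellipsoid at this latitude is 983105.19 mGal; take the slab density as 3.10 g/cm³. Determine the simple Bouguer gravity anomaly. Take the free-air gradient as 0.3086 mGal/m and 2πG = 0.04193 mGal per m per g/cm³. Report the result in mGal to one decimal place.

Free-air correction = 0.3086 × 183.5 = 56.63 mGal
Free-air anomaly = 983141.71 − 983105.19 + (56.63) = 93.15 mGal
Bouguer slab correction = 0.04193 × 3.10 × 183.5 = 23.85 mGal
Simple Bouguer anomaly = 93.15 − (23.85) = 69.30 mGal

69.3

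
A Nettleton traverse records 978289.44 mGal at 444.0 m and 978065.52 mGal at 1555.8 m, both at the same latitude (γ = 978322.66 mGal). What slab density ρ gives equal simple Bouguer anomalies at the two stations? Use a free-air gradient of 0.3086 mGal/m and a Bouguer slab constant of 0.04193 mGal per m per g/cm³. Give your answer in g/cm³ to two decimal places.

2.56

Δg_obs = 978065.52 − 978289.44 = -223.92 mGal over Δh = 1555.8 − 444.0 = 1111.8 m
Equal Bouguer anomalies ⇒ Δg_obs + (0.3086 − 0.04193ρ)·Δh = 0
0.3086 − 0.04193ρ = −Δg_obs/Δh = 0.20140
ρ = (0.3086 − 0.20140) / 0.04193 = 2.56 g/cm³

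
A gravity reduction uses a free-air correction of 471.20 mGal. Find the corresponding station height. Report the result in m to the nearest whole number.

1527

h = 471.20 / 0.3086 = 1526.90 m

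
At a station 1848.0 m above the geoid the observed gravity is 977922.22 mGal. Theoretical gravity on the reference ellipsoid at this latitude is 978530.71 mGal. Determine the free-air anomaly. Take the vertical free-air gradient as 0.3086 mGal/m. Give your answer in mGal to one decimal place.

Free-air correction = 0.3086 × 1848.0 = 570.29 mGal
Free-air anomaly = 977922.22 − 978530.71 + (570.29) = -38.20 mGal

-38.2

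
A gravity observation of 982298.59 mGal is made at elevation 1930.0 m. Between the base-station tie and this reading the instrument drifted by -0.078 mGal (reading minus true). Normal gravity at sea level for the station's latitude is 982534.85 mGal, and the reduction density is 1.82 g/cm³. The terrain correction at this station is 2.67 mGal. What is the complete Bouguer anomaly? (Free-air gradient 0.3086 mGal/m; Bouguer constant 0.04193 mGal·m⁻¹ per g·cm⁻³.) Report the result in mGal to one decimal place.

Drift-corrected reading = 982298.59 − (-0.078) = 982298.668 mGal
Free-air correction = 0.3086 × 1930.0 = 595.60 mGal
Free-air anomaly = 982298.668 − 982534.85 + (595.60) = 359.418 mGal
Bouguer slab correction = 0.04193 × 1.82 × 1930.0 = 147.28 mGal
Simple Bouguer anomaly = 359.418 − (147.28) = 212.138 mGal
Complete Bouguer anomaly = 212.138 + 2.67 = 214.808 mGal

214.8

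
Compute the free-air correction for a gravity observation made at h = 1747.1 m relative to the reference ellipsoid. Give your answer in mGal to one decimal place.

Free-air correction = 0.3086 × 1747.1 = 539.2 mGal

539.2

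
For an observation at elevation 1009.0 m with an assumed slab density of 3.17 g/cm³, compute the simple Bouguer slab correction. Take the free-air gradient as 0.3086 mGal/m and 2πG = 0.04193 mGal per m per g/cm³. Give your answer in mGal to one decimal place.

134.1

Bouguer slab correction = 0.04193 × 3.17 × 1009.0 = 134.1 mGal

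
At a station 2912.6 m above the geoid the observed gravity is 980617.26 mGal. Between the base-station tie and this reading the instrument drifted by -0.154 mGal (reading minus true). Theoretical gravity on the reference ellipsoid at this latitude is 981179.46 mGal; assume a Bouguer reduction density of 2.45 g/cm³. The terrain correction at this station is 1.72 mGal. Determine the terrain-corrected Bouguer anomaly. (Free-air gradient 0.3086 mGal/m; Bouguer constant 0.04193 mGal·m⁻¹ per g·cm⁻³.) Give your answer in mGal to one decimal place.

39.3

Drift-corrected reading = 980617.26 − (-0.154) = 980617.414 mGal
Free-air correction = 0.3086 × 2912.6 = 898.83 mGal
Free-air anomaly = 980617.414 − 981179.46 + (898.83) = 336.784 mGal
Bouguer slab correction = 0.04193 × 2.45 × 2912.6 = 299.21 mGal
Simple Bouguer anomaly = 336.784 − (299.21) = 37.574 mGal
Complete Bouguer anomaly = 37.574 + 1.72 = 39.294 mGal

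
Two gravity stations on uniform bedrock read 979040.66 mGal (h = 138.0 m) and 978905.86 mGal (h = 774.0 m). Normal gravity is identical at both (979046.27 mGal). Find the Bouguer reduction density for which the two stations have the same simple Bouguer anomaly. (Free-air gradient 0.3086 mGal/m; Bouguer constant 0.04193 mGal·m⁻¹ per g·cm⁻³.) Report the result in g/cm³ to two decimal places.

Δg_obs = 978905.86 − 979040.66 = -134.80 mGal over Δh = 774.0 − 138.0 = 636.0 m
Equal Bouguer anomalies ⇒ Δg_obs + (0.3086 − 0.04193ρ)·Δh = 0
0.3086 − 0.04193ρ = −Δg_obs/Δh = 0.21195
ρ = (0.3086 − 0.21195) / 0.04193 = 2.31 g/cm³

2.31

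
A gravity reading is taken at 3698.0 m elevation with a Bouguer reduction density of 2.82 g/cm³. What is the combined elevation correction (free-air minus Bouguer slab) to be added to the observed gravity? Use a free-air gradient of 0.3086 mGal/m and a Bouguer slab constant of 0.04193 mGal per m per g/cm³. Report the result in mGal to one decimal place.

703.9

Combined gradient = 0.3086 − 0.04193 × 2.82 = 0.1903574 mGal/m
Combined elevation correction = 0.1903574 × 3698.0 = 703.9 mGal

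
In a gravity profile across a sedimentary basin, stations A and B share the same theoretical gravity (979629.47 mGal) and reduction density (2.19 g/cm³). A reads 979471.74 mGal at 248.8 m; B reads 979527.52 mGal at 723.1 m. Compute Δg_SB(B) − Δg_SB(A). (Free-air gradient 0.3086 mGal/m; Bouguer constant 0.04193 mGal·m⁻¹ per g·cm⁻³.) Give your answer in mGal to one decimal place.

158.6

Δg_SB(A) = 979471.74 − 979629.47 + 0.3086×248.8 − 0.04193×2.19×248.8 = -103.80 mGal
Δg_SB(B) = 979527.52 − 979629.47 + 0.3086×723.1 − 0.04193×2.19×723.1 = 54.80 mGal
Difference = 54.80 − (-103.80) = 158.60 mGal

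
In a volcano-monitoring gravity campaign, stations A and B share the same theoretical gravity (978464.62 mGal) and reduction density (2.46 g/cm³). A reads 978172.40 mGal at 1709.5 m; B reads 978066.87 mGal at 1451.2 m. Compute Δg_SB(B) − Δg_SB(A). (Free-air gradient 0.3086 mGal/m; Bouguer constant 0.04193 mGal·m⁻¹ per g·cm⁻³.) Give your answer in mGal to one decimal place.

-158.6

Δg_SB(A) = 978172.40 − 978464.62 + 0.3086×1709.5 − 0.04193×2.46×1709.5 = 59.00 mGal
Δg_SB(B) = 978066.87 − 978464.62 + 0.3086×1451.2 − 0.04193×2.46×1451.2 = -99.60 mGal
Difference = -99.60 − (59.00) = -158.60 mGal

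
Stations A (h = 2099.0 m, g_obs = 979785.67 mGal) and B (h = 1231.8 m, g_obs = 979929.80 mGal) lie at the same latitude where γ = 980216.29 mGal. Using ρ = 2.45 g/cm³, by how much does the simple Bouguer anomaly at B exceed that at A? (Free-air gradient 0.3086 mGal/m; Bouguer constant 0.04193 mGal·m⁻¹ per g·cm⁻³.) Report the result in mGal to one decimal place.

-34.4

Δg_SB(A) = 979785.67 − 980216.29 + 0.3086×2099.0 − 0.04193×2.45×2099.0 = 1.50 mGal
Δg_SB(B) = 979929.80 − 980216.29 + 0.3086×1231.8 − 0.04193×2.45×1231.8 = -32.90 mGal
Difference = -32.90 − (1.50) = -34.40 mGal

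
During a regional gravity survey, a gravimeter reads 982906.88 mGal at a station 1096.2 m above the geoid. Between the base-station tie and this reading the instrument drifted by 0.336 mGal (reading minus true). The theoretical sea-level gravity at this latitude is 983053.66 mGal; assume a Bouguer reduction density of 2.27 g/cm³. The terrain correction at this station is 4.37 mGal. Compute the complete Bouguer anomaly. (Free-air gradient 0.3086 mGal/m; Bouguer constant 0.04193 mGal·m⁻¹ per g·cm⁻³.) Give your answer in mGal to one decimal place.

91.2

Drift-corrected reading = 982906.88 − (0.336) = 982906.544 mGal
Free-air correction = 0.3086 × 1096.2 = 338.29 mGal
Free-air anomaly = 982906.544 − 983053.66 + (338.29) = 191.174 mGal
Bouguer slab correction = 0.04193 × 2.27 × 1096.2 = 104.34 mGal
Simple Bouguer anomaly = 191.174 − (104.34) = 86.834 mGal
Complete Bouguer anomaly = 86.834 + 4.37 = 91.204 mGal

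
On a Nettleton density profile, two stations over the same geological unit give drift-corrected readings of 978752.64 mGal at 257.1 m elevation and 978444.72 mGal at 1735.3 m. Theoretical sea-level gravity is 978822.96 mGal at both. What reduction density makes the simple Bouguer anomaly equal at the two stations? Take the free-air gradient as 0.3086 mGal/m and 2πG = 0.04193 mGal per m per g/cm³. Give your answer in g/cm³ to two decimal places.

Δg_obs = 978444.72 − 978752.64 = -307.92 mGal over Δh = 1735.3 − 257.1 = 1478.2 m
Equal Bouguer anomalies ⇒ Δg_obs + (0.3086 − 0.04193ρ)·Δh = 0
0.3086 − 0.04193ρ = −Δg_obs/Δh = 0.20831
ρ = (0.3086 − 0.20831) / 0.04193 = 2.39 g/cm³

2.39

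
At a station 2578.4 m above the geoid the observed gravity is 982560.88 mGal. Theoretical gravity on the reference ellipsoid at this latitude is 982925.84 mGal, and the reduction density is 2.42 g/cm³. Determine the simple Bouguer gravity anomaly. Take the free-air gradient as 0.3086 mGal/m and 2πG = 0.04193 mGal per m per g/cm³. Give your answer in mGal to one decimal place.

Free-air correction = 0.3086 × 2578.4 = 795.69 mGal
Free-air anomaly = 982560.88 − 982925.84 + (795.69) = 430.73 mGal
Bouguer slab correction = 0.04193 × 2.42 × 2578.4 = 261.63 mGal
Simple Bouguer anomaly = 430.73 − (261.63) = 169.10 mGal

169.1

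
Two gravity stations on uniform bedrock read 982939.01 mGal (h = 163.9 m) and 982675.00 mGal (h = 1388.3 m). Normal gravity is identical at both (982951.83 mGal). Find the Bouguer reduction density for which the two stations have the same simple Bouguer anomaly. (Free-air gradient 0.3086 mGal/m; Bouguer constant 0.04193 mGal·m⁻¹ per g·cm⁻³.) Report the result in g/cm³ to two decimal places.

2.22

Δg_obs = 982675.00 − 982939.01 = -264.01 mGal over Δh = 1388.3 − 163.9 = 1224.4 m
Equal Bouguer anomalies ⇒ Δg_obs + (0.3086 − 0.04193ρ)·Δh = 0
0.3086 − 0.04193ρ = −Δg_obs/Δh = 0.21562
ρ = (0.3086 − 0.21562) / 0.04193 = 2.22 g/cm³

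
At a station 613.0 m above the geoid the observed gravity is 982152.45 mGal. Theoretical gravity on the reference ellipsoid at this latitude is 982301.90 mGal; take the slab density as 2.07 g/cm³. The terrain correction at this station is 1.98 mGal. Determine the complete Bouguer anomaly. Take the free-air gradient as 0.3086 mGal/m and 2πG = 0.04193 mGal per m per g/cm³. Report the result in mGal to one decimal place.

-11.5

Free-air correction = 0.3086 × 613.0 = 189.17 mGal
Free-air anomaly = 982152.45 − 982301.90 + (189.17) = 39.72 mGal
Bouguer slab correction = 0.04193 × 2.07 × 613.0 = 53.21 mGal
Simple Bouguer anomaly = 39.72 − (53.21) = -13.49 mGal
Complete Bouguer anomaly = -13.49 + 1.98 = -11.51 mGal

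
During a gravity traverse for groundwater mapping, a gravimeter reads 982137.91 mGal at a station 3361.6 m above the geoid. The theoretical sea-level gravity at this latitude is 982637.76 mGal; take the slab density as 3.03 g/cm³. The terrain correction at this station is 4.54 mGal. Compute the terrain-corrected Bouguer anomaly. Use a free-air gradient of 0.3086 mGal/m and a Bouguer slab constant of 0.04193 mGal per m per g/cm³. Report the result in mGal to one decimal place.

Free-air correction = 0.3086 × 3361.6 = 1037.39 mGal
Free-air anomaly = 982137.91 − 982637.76 + (1037.39) = 537.54 mGal
Bouguer slab correction = 0.04193 × 3.03 × 3361.6 = 427.08 mGal
Simple Bouguer anomaly = 537.54 − (427.08) = 110.46 mGal
Complete Bouguer anomaly = 110.46 + 4.54 = 115.00 mGal

115.0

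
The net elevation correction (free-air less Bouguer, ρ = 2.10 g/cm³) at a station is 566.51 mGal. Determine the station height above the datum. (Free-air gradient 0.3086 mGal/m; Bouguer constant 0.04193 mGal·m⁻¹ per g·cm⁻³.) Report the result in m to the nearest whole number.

Combined gradient = 0.3086 − 0.04193 × 2.10 = 0.2205470 mGal/m
h = 566.51 / 0.2205470 = 2568.66 m

2569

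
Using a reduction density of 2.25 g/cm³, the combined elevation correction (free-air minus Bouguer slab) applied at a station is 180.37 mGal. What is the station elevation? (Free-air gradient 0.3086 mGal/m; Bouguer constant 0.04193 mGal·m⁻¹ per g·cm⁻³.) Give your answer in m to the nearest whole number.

Combined gradient = 0.3086 − 0.04193 × 2.25 = 0.2142575 mGal/m
h = 180.37 / 0.2142575 = 841.84 m

842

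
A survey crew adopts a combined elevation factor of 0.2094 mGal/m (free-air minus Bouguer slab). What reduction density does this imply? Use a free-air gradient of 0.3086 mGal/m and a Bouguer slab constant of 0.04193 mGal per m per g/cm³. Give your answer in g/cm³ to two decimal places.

0.2094 = 0.3086 − 0.04193 × ρ
ρ = (0.3086 − 0.2094) / 0.04193 = 2.37 g/cm³

2.37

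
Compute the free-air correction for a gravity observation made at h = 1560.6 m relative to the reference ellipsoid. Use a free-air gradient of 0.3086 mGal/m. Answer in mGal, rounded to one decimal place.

Free-air correction = 0.3086 × 1560.6 = 481.6 mGal

481.6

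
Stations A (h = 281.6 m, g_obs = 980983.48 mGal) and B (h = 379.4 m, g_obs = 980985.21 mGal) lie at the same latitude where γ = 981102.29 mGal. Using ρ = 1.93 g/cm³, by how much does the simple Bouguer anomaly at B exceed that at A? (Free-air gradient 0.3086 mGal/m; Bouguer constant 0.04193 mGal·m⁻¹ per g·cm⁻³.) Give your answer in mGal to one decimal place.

24.0

Δg_SB(A) = 980983.48 − 981102.29 + 0.3086×281.6 − 0.04193×1.93×281.6 = -54.70 mGal
Δg_SB(B) = 980985.21 − 981102.29 + 0.3086×379.4 − 0.04193×1.93×379.4 = -30.70 mGal
Difference = -30.70 − (-54.70) = 24.00 mGal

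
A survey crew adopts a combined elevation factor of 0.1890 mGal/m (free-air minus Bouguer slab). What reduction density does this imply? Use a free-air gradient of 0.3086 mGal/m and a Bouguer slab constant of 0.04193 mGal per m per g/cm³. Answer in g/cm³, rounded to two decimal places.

0.1890 = 0.3086 − 0.04193 × ρ
ρ = (0.3086 − 0.1890) / 0.04193 = 2.85 g/cm³

2.85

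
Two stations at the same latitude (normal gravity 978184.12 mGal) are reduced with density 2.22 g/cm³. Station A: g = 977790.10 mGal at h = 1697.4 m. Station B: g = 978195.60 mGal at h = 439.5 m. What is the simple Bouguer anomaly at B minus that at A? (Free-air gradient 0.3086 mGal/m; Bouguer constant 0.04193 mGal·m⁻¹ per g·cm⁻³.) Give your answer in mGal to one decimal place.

Δg_SB(A) = 977790.10 − 978184.12 + 0.3086×1697.4 − 0.04193×2.22×1697.4 = -28.20 mGal
Δg_SB(B) = 978195.60 − 978184.12 + 0.3086×439.5 − 0.04193×2.22×439.5 = 106.20 mGal
Difference = 106.20 − (-28.20) = 134.40 mGal

134.4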